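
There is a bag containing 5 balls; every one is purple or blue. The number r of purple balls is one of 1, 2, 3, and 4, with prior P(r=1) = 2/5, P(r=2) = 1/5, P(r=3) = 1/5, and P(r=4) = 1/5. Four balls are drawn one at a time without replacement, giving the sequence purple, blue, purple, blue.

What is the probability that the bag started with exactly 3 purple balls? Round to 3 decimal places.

For each hypothesis, P(data | H) works out to: P(data | r = 1) = (1/5)(4/4)(0/3) = 0; P(data | r = 2) = (2/5)(3/4)(1/3)(2/2) = 1/10; P(data | r = 3) = (3/5)(2/4)(2/3)(1/2) = 1/10; P(data | r = 4) = (4/5)(1/4)(3/3)(0/2) = 0.
Weighting by the prior gives 2/5 · 0 = 0, 1/5 · 1/10 = 1/50, 1/5 · 1/10 = 1/50, 1/5 · 0 = 0; with total 1/25.
By Bayes' rule, P(r = 3 | data) = (1/50) / (1/25) = 1/2.

0.500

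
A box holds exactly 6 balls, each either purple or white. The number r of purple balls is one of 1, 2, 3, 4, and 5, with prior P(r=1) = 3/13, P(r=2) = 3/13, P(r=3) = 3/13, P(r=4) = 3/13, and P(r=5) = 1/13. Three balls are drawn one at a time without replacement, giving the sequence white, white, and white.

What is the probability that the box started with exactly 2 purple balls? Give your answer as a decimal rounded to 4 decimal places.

Under each hypothesis, the probability of the observed sequence is: P(data | r = 1) = (5/6)(4/5)(3/4) = 1/2; P(data | r = 2) = (4/6)(3/5)(2/4) = 1/5; P(data | r = 3) = (3/6)(2/5)(1/4) = 1/20; P(data | r = 4) = (2/6)(1/5)(0/4) = 0; P(data | r = 5) = (1/6)(0/5) = 0.
Weighting by the prior gives 3/13 · 1/2 = 3/26, 3/13 · 1/5 = 3/65, 3/13 · 1/20 = 3/260, 3/13 · 0 = 0, 1/13 · 0 = 0; summing to 9/52.
So P(r = 2 | data) = (3/65) / (9/52) = 4/15.

0.2667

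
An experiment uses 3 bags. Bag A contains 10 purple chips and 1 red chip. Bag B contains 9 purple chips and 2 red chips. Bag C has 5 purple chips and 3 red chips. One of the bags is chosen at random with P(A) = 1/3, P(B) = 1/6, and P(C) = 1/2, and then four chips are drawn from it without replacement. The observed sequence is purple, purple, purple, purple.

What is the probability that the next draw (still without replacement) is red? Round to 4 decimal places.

Compute the likelihood of the observed sequence for each case: P(data | bag A) = (10/11)(9/10)(8/9)(7/8) = 0.63636; P(data | bag B) = (9/11)(8/10)(7/9)(6/8) = 0.38182; P(data | bag C) = (5/8)(4/7)(3/6)(2/5) = 0.071429.
The prior-weighted likelihoods are 1/3 · 0.63636 = 0.21212, 1/6 · 0.38182 = 0.063636, 1/2 · 0.071429 = 0.035714; with total 0.31147.
Normalising, the posterior is P(bag A | data) = 0.68103, P(bag B | data) = 0.20431, P(bag C | data) = 0.11466.
Averaging over the posterior, P(red next | data) = (1/7)(0.68103) + (2/7)(0.20431) + (3/4)(0.11466) = 0.24166.

0.2417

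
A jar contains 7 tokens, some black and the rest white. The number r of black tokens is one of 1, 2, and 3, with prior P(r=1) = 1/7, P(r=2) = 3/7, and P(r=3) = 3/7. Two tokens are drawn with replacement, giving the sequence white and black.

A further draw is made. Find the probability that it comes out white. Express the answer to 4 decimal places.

For each hypothesis, P(data | H) works out to: P(data | r = 1) = (6/7)(1/7) = 6/49; P(data | r = 2) = (5/7)(2/7) = 10/49; P(data | r = 3) = (4/7)(3/7) = 12/49.
The prior-weighted likelihoods are 1/7 · 6/49 = 6/343, 3/7 · 10/49 = 30/343, 3/7 · 12/49 = 36/343; summing to 72/343.
Normalising, the posterior is P(r = 1 | data) = 1/12, P(r = 2 | data) = 5/12, P(r = 3 | data) = 1/2.
Averaging over the posterior, P(white next | data) = (6/7)(1/12) + (5/7)(5/12) + (4/7)(1/2) = 55/84.

0.6548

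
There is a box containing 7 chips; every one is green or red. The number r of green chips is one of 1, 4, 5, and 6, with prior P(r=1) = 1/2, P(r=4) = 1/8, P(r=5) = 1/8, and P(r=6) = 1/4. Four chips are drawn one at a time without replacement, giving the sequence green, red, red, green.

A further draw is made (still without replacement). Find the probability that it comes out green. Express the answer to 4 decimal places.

Under each hypothesis, the probability of the observed sequence is: P(data | r = 1) = (1/7)(6/6)(5/5)(0/4) = 0; P(data | r = 4) = (4/7)(3/6)(2/5)(3/4) = 3/35; P(data | r = 5) = (5/7)(2/6)(1/5)(4/4) = 1/21; P(data | r = 6) = (6/7)(1/6)(0/5) = 0.
The prior-weighted likelihoods are 1/2 · 0 = 0, 1/8 · 3/35 = 3/280, 1/8 · 1/21 = 1/168, 1/4 · 0 = 0; these sum to 1/60.
Dividing through by the total gives posterior P(r = 1 | data) = 0, P(r = 4 | data) = 9/14, P(r = 5 | data) = 5/14, P(r = 6 | data) = 0.
Averaging over the posterior, P(green next | data) = (2/3)(9/14) + (1)(5/14) = 11/14.

0.7857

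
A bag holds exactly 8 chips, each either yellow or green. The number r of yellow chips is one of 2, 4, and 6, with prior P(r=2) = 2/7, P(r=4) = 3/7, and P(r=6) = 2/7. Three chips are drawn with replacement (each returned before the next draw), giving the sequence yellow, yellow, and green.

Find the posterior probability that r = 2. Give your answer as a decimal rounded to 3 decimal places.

Under each hypothesis, the probability of the observed sequence is: P(data | r = 2) = (2/8)(2/8)(6/8) = 3/64; P(data | r = 4) = (4/8)(4/8)(4/8) = 1/8; P(data | r = 6) = (6/8)(6/8)(2/8) = 9/64.
The prior-weighted likelihoods are 2/7 · 3/64 = 3/224, 3/7 · 1/8 = 3/56, 2/7 · 9/64 = 9/224; these sum to 3/28.
By Bayes' rule, P(r = 2 | data) = (3/224) / (3/28) = 1/8.

0.125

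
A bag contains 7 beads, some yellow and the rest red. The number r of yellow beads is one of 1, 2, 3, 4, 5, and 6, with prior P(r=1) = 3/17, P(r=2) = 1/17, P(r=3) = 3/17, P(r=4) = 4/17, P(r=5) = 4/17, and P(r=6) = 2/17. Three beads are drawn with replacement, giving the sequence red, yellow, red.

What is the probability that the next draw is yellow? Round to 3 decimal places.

Under each hypothesis, the probability of the observed sequence is: P(data | r = 1) = (6/7)(1/7)(6/7) = 0.10496; P(data | r = 2) = (5/7)(2/7)(5/7) = 0.14577; P(data | r = 3) = (4/7)(3/7)(4/7) = 0.13994; P(data | r = 4) = (3/7)(4/7)(3/7) = 0.10496; P(data | r = 5) = (2/7)(5/7)(2/7) = 0.058309; P(data | r = 6) = (1/7)(6/7)(1/7) = 0.017493.
The prior-weighted likelihoods are 3/17 · 0.10496 = 0.018522, 1/17 · 0.14577 = 0.0085749, 3/17 · 0.13994 = 0.024696, 4/17 · 0.10496 = 0.024696, 4/17 · 0.058309 = 0.01372, 2/17 · 0.017493 = 0.002058; these sum to 0.092265.
The posterior is then P(r = 1 | data) = 0.20074, P(r = 2 | data) = 0.092937, P(r = 3 | data) = 0.26766, P(r = 4 | data) = 0.26766, P(r = 5 | data) = 0.1487, P(r = 6 | data) = 0.022305.
The predictive probability is P(yellow next | data) = (1/7)(0.20074) + (2/7)(0.092937) + (3/7)(0.26766) + (4/7)(0.26766) + (5/7)(0.1487) + (6/7)(0.022305) = 0.44822.

0.448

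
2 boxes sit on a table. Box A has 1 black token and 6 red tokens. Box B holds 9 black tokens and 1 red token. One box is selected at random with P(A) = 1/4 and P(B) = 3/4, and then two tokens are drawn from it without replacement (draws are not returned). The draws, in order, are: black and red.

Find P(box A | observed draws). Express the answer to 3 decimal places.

0.323

Compute the likelihood of the observed sequence for each case: P(data | box A) = (1/7)(6/6) = 1/7; P(data | box B) = (9/10)(1/9) = 1/10.
Weighting by the prior gives 1/4 · 1/7 = 1/28, 3/4 · 1/10 = 3/40; with total 31/280.
So P(box A | data) = (1/28) / (31/280) = 10/31.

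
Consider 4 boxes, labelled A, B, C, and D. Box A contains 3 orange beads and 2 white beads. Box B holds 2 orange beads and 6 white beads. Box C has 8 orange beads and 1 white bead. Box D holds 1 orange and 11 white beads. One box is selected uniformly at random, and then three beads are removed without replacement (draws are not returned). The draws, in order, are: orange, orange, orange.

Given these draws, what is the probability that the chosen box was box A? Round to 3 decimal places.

The likelihood of the observed sequence under each hypothesis: P(data | box A) = (3/5)(2/4)(1/3) = 1/10; P(data | box B) = (2/8)(1/7)(0/6) = 0; P(data | box C) = (8/9)(7/8)(6/7) = 2/3; P(data | box D) = (1/12)(0/11) = 0.
Multiplying each by its prior: 1/4 · 1/10 = 1/40, 1/4 · 0 = 0, 1/4 · 2/3 = 1/6, 1/4 · 0 = 0; with total 23/120.
Hence P(box A | data) = (1/40) / (23/120) = 3/23.

0.130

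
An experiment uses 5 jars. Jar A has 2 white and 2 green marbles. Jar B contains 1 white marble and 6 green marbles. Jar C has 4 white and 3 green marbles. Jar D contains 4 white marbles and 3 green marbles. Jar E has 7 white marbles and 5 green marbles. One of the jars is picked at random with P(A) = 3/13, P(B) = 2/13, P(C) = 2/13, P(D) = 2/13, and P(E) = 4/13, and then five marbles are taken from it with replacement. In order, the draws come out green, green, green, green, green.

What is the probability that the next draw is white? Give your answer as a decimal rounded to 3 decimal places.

Under each hypothesis, the probability of the observed sequence is: P(data | jar A) = (2/4)(2/4)(2/4)(2/4)(2/4) = 0.03125; P(data | jar B) = (6/7)(6/7)(6/7)(6/7)(6/7) = 0.46266; P(data | jar C) = (3/7)(3/7)(3/7)(3/7)(3/7) = 0.014458; P(data | jar D) = (3/7)(3/7)(3/7)(3/7)(3/7) = 0.014458; P(data | jar E) = (5/12)(5/12)(5/12)(5/12)(5/12) = 0.012559.
Weighting by the prior gives 3/13 · 0.03125 = 0.0072115, 2/13 · 0.46266 = 0.071179, 2/13 · 0.014458 = 0.0022243, 2/13 · 0.014458 = 0.0022243, 4/13 · 0.012559 = 0.0038642; summing to 0.086704.
The posterior is then P(jar A | data) = 0.083175, P(jar B | data) = 0.82095, P(jar C | data) = 0.025655, P(jar D | data) = 0.025655, P(jar E | data) = 0.044568.
The predictive probability is P(white next | data) = (1/2)(0.083175) + (1/7)(0.82095) + (4/7)(0.025655) + (4/7)(0.025655) + (7/12)(0.044568) = 0.21418.

0.214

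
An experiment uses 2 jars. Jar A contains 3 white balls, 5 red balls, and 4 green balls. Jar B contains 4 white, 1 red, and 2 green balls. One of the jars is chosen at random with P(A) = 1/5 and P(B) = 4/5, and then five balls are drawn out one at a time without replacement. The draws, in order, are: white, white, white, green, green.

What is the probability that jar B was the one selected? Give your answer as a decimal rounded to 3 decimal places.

Compute the likelihood of the observed sequence for each case: P(data | jar A) = (3/12)(2/11)(1/10)(4/9)(3/8) = 0.00075758; P(data | jar B) = (4/7)(3/6)(2/5)(2/4)(1/3) = 0.019048.
Multiplying each by its prior: 1/5 · 0.00075758 = 0.00015152, 4/5 · 0.019048 = 0.015238; with total 0.01539.
Therefore the posterior P(jar B | data) = (0.015238) / (0.01539) = 0.99015.

0.990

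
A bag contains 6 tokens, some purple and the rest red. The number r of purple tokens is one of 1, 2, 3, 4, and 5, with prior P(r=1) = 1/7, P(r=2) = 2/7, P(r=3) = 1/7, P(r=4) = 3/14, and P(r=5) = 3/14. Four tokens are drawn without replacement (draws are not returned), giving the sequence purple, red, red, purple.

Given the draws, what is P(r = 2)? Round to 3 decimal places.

The likelihood of the observed sequence under each hypothesis: P(data | r = 1) = (1/6)(5/5)(4/4)(0/3) = 0; P(data | r = 2) = (2/6)(4/5)(3/4)(1/3) = 1/15; P(data | r = 3) = (3/6)(3/5)(2/4)(2/3) = 1/10; P(data | r = 4) = (4/6)(2/5)(1/4)(3/3) = 1/15; P(data | r = 5) = (5/6)(1/5)(0/4) = 0.
Multiplying each by its prior: 1/7 · 0 = 0, 2/7 · 1/15 = 2/105, 1/7 · 1/10 = 1/70, 3/14 · 1/15 = 1/70, 3/14 · 0 = 0; with total 1/21.
Hence P(r = 2 | data) = (2/105) / (1/21) = 2/5.

0.400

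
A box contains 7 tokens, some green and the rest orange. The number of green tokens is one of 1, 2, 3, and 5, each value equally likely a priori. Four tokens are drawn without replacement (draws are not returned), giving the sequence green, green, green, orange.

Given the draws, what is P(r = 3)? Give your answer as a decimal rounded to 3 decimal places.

0.167

Compute the likelihood of the observed sequence for each case: P(data | r = 1) = (1/7)(0/6) = 0; P(data | r = 2) = (2/7)(1/6)(0/5) = 0; P(data | r = 3) = (3/7)(2/6)(1/5)(4/4) = 1/35; P(data | r = 5) = (5/7)(4/6)(3/5)(2/4) = 1/7.
The prior-weighted likelihoods are 1/4 · 0 = 0, 1/4 · 0 = 0, 1/4 · 1/35 = 1/140, 1/4 · 1/7 = 1/28; summing to 3/70.
By Bayes' rule, P(r = 3 | data) = (1/140) / (3/70) = 1/6.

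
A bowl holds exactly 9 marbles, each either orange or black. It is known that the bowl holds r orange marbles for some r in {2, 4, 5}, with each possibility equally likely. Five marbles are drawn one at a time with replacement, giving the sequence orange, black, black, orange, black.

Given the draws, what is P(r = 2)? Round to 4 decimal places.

0.2759

Compute the likelihood of the observed sequence for each case: P(data | r = 2) = (2/9)(7/9)(7/9)(2/9)(7/9) = 0.023235; P(data | r = 4) = (4/9)(5/9)(5/9)(4/9)(5/9) = 0.03387; P(data | r = 5) = (5/9)(4/9)(4/9)(5/9)(4/9) = 0.027096.
Weighting by the prior gives 1/3 · 0.023235 = 0.007745, 1/3 · 0.03387 = 0.01129, 1/3 · 0.027096 = 0.009032; these sum to 0.028067.
So P(r = 2 | data) = (0.007745) / (0.028067) = 0.27595.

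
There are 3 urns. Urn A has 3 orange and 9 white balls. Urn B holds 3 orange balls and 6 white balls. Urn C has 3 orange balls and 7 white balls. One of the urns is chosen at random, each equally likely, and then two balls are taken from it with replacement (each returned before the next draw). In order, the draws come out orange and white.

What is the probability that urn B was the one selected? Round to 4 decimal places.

Compute the likelihood of the observed sequence for each case: P(data | urn A) = (3/12)(9/12) = 0.1875; P(data | urn B) = (3/9)(6/9) = 0.22222; P(data | urn C) = (3/10)(7/10) = 0.21.
The prior-weighted likelihoods are 1/3 · 0.1875 = 0.0625, 1/3 · 0.22222 = 0.074074, 1/3 · 0.21 = 0.07; these sum to 0.20657.
Hence P(urn B | data) = (0.074074) / (0.20657) = 0.35858.

0.3586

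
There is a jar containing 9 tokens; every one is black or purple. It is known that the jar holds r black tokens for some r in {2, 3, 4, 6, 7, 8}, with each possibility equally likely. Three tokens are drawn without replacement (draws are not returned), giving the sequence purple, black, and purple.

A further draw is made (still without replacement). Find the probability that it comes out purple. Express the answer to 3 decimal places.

The likelihood of the observed sequence under each hypothesis: P(data | r = 2) = (7/9)(2/8)(6/7) = 1/6; P(data | r = 3) = (6/9)(3/8)(5/7) = 5/28; P(data | r = 4) = (5/9)(4/8)(4/7) = 10/63; P(data | r = 6) = (3/9)(6/8)(2/7) = 1/14; P(data | r = 7) = (2/9)(7/8)(1/7) = 1/36; P(data | r = 8) = (1/9)(8/8)(0/7) = 0.
The prior-weighted likelihoods are 1/6 · 1/6 = 1/36, 1/6 · 5/28 = 5/168, 1/6 · 10/63 = 5/189, 1/6 · 1/14 = 1/84, 1/6 · 1/36 = 1/216, 1/6 · 0 = 0; with total 19/189.
The posterior is then P(r = 2 | data) = 21/76, P(r = 3 | data) = 45/152, P(r = 4 | data) = 5/19, P(r = 6 | data) = 9/76, P(r = 7 | data) = 7/152, P(r = 8 | data) = 0.
So P(purple next | data) = Σ P(purple next | H) P(H | data) = (5/6)(21/76) + (2/3)(45/152) + (1/2)(5/19) + (1/6)(9/76) + (0)(7/152) = 11/19.

0.579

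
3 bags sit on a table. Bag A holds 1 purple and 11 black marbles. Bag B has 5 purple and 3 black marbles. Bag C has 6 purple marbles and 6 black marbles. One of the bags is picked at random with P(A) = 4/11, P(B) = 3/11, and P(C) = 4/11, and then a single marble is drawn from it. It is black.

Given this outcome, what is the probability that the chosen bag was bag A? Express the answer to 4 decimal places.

Compute the likelihood of this draw for each case: P(data | bag A) = (11/12) = 11/12; P(data | bag B) = (3/8) = 3/8; P(data | bag C) = (6/12) = 1/2.
Multiplying each by its prior: 4/11 · 11/12 = 1/3, 3/11 · 3/8 = 9/88, 4/11 · 1/2 = 2/11; summing to 163/264.
By Bayes' rule, P(bag A | data) = (1/3) / (163/264) = 88/163.

0.5399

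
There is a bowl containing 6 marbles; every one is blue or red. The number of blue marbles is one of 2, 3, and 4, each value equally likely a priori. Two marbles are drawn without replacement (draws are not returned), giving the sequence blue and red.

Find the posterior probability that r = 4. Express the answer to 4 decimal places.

0.3200

Under each hypothesis, the probability of the observed sequence is: P(data | r = 2) = (2/6)(4/5) = 4/15; P(data | r = 3) = (3/6)(3/5) = 3/10; P(data | r = 4) = (4/6)(2/5) = 4/15.
Weighting by the prior gives 1/3 · 4/15 = 4/45, 1/3 · 3/10 = 1/10, 1/3 · 4/15 = 4/45; summing to 5/18.
Hence P(r = 4 | data) = (4/45) / (5/18) = 8/25.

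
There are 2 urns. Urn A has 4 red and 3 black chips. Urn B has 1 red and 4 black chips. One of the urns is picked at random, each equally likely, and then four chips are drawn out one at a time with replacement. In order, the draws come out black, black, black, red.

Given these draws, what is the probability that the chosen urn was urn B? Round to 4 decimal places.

0.6948

Under each hypothesis, the probability of the observed sequence is: P(data | urn A) = (3/7)(3/7)(3/7)(4/7) = 0.044981; P(data | urn B) = (4/5)(4/5)(4/5)(1/5) = 0.1024.
Multiplying each by its prior: 1/2 · 0.044981 = 0.022491, 1/2 · 0.1024 = 0.0512; these sum to 0.073691.
By Bayes' rule, P(urn B | data) = (0.0512) / (0.073691) = 0.6948.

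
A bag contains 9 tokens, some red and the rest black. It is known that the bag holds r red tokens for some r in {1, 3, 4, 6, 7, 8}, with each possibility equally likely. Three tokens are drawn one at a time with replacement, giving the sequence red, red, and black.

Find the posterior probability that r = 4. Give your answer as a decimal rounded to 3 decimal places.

The likelihood of the observed sequence under each hypothesis: P(data | r = 1) = (1/9)(1/9)(8/9) = 0.010974; P(data | r = 3) = (3/9)(3/9)(6/9) = 0.074074; P(data | r = 4) = (4/9)(4/9)(5/9) = 0.10974; P(data | r = 6) = (6/9)(6/9)(3/9) = 0.14815; P(data | r = 7) = (7/9)(7/9)(2/9) = 0.13443; P(data | r = 8) = (8/9)(8/9)(1/9) = 0.087791.
Weighting by the prior gives 1/6 · 0.010974 = 0.001829, 1/6 · 0.074074 = 0.012346, 1/6 · 0.10974 = 0.01829, 1/6 · 0.14815 = 0.024691, 1/6 · 0.13443 = 0.022405, 1/6 · 0.087791 = 0.014632; summing to 0.094193.
So P(r = 4 | data) = (0.01829) / (0.094193) = 0.19417.

0.194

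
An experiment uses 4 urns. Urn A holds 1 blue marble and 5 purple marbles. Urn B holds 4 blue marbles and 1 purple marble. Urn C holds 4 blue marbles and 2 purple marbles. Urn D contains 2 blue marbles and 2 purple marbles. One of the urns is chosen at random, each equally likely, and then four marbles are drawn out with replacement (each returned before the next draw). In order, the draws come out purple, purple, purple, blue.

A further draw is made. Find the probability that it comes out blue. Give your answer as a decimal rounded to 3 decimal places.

For each hypothesis, P(data | H) works out to: P(data | urn A) = (5/6)(5/6)(5/6)(1/6) = 0.096451; P(data | urn B) = (1/5)(1/5)(1/5)(4/5) = 0.0064; P(data | urn C) = (2/6)(2/6)(2/6)(4/6) = 0.024691; P(data | urn D) = (2/4)(2/4)(2/4)(2/4) = 0.0625.
Multiplying each by its prior: 1/4 · 0.096451 = 0.024113, 1/4 · 0.0064 = 0.0016, 1/4 · 0.024691 = 0.0061728, 1/4 · 0.0625 = 0.015625; these sum to 0.04751.
Normalising, the posterior is P(urn A | data) = 0.50752, P(urn B | data) = 0.033677, P(urn C | data) = 0.12993, P(urn D | data) = 0.32887.
Averaging over the posterior, P(blue next | data) = (1/6)(0.50752) + (4/5)(0.033677) + (2/3)(0.12993) + (1/2)(0.32887) = 0.36258.

0.363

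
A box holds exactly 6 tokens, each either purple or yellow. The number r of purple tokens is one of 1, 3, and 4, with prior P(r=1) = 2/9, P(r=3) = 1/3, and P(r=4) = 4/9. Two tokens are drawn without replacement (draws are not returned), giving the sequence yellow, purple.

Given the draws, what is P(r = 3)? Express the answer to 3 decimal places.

0.391

For each hypothesis, P(data | H) works out to: P(data | r = 1) = (5/6)(1/5) = 1/6; P(data | r = 3) = (3/6)(3/5) = 3/10; P(data | r = 4) = (2/6)(4/5) = 4/15.
Weighting by the prior gives 2/9 · 1/6 = 1/27, 1/3 · 3/10 = 1/10, 4/9 · 4/15 = 16/135; summing to 23/90.
Therefore the posterior P(r = 3 | data) = (1/10) / (23/90) = 9/23.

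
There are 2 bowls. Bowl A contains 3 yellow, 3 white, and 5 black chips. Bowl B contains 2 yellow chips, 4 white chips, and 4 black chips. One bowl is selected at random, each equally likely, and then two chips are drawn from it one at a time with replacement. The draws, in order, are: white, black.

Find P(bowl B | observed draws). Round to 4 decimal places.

0.5634

The likelihood of the observed sequence under each hypothesis: P(data | bowl A) = (3/11)(5/11) = 0.12397; P(data | bowl B) = (4/10)(4/10) = 0.16.
Multiplying each by its prior: 1/2 · 0.12397 = 0.061983, 1/2 · 0.16 = 0.08; these sum to 0.14198.
Hence P(bowl B | data) = (0.08) / (0.14198) = 0.56345.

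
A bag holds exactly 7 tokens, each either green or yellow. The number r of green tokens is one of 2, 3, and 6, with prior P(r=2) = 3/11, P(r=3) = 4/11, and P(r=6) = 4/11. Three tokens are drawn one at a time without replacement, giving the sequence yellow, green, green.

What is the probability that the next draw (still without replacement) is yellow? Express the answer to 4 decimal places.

Under each hypothesis, the probability of the observed sequence is: P(data | r = 2) = (5/7)(2/6)(1/5) = 1/21; P(data | r = 3) = (4/7)(3/6)(2/5) = 4/35; P(data | r = 6) = (1/7)(6/6)(5/5) = 1/7.
Weighting by the prior gives 3/11 · 1/21 = 1/77, 4/11 · 4/35 = 16/385, 4/11 · 1/7 = 4/77; these sum to 41/385.
Dividing through by the total gives posterior P(r = 2 | data) = 5/41, P(r = 3 | data) = 16/41, P(r = 6 | data) = 20/41.
The predictive probability is P(yellow next | data) = (1)(5/41) + (3/4)(16/41) + (0)(20/41) = 17/41.

0.4146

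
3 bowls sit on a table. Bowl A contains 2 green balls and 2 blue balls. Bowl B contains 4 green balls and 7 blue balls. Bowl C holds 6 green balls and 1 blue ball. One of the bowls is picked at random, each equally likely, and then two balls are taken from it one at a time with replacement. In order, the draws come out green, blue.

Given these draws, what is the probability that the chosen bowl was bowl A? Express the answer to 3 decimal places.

0.414

Compute the likelihood of the observed sequence for each case: P(data | bowl A) = (2/4)(2/4) = 0.25; P(data | bowl B) = (4/11)(7/11) = 0.2314; P(data | bowl C) = (6/7)(1/7) = 0.12245.
Weighting by the prior gives 1/3 · 0.25 = 0.083333, 1/3 · 0.2314 = 0.077135, 1/3 · 0.12245 = 0.040816; these sum to 0.20128.
Hence P(bowl A | data) = (0.083333) / (0.20128) = 0.41401.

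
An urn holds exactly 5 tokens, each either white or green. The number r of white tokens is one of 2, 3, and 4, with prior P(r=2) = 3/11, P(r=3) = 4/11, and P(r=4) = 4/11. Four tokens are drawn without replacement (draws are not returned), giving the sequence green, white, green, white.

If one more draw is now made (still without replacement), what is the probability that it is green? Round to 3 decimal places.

Under each hypothesis, the probability of the observed sequence is: P(data | r = 2) = (3/5)(2/4)(2/3)(1/2) = 1/10; P(data | r = 3) = (2/5)(3/4)(1/3)(2/2) = 1/10; P(data | r = 4) = (1/5)(4/4)(0/3) = 0.
Weighting by the prior gives 3/11 · 1/10 = 3/110, 4/11 · 1/10 = 2/55, 4/11 · 0 = 0; these sum to 7/110.
Dividing through by the total gives posterior P(r = 2 | data) = 3/7, P(r = 3 | data) = 4/7, P(r = 4 | data) = 0.
The predictive probability is P(green next | data) = (1)(3/7) + (0)(4/7) = 3/7.

0.429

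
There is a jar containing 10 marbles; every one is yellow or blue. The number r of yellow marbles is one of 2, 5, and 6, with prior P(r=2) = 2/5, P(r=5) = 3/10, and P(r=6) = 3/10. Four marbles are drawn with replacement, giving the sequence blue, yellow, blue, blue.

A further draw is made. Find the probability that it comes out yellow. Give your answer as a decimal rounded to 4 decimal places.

0.3437

The likelihood of the observed sequence under each hypothesis: P(data | r = 2) = (8/10)(2/10)(8/10)(8/10) = 0.1024; P(data | r = 5) = (5/10)(5/10)(5/10)(5/10) = 0.0625; P(data | r = 6) = (4/10)(6/10)(4/10)(4/10) = 0.0384.
Weighting by the prior gives 2/5 · 0.1024 = 0.04096, 3/10 · 0.0625 = 0.01875, 3/10 · 0.0384 = 0.01152; with total 0.07123.
Dividing through by the total gives posterior P(r = 2 | data) = 0.57504, P(r = 5 | data) = 0.26323, P(r = 6 | data) = 0.16173.
The predictive probability is P(yellow next | data) = (1/5)(0.57504) + (1/2)(0.26323) + (3/5)(0.16173) = 0.34366.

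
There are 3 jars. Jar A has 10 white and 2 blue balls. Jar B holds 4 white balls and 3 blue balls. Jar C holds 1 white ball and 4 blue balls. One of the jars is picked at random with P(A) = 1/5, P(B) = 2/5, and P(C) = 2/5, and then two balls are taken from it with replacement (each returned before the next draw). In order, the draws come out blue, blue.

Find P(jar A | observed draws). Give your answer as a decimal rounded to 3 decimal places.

0.017

Compute the likelihood of the observed sequence for each case: P(data | jar A) = (2/12)(2/12) = 0.027778; P(data | jar B) = (3/7)(3/7) = 0.18367; P(data | jar C) = (4/5)(4/5) = 0.64.
The prior-weighted likelihoods are 1/5 · 0.027778 = 0.0055556, 2/5 · 0.18367 = 0.073469, 2/5 · 0.64 = 0.256; summing to 0.33502.
By Bayes' rule, P(jar A | data) = (0.0055556) / (0.33502) = 0.016583.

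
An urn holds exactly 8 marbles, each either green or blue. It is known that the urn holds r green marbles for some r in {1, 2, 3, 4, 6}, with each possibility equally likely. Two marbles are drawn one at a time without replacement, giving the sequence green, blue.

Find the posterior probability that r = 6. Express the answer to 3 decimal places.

0.194

The likelihood of the observed sequence under each hypothesis: P(data | r = 1) = (1/8)(7/7) = 1/8; P(data | r = 2) = (2/8)(6/7) = 3/14; P(data | r = 3) = (3/8)(5/7) = 15/56; P(data | r = 4) = (4/8)(4/7) = 2/7; P(data | r = 6) = (6/8)(2/7) = 3/14.
Weighting by the prior gives 1/5 · 1/8 = 1/40, 1/5 · 3/14 = 3/70, 1/5 · 15/56 = 3/56, 1/5 · 2/7 = 2/35, 1/5 · 3/14 = 3/70; with total 31/140.
Hence P(r = 6 | data) = (3/70) / (31/140) = 6/31.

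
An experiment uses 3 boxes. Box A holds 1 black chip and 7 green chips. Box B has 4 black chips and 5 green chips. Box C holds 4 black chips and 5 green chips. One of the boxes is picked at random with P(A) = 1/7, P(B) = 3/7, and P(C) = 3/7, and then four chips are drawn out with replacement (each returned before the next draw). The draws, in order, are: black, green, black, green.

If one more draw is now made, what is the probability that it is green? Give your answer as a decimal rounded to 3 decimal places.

Under each hypothesis, the probability of the observed sequence is: P(data | box A) = (1/8)(7/8)(1/8)(7/8) = 0.011963; P(data | box B) = (4/9)(5/9)(4/9)(5/9) = 0.060966; P(data | box C) = (4/9)(5/9)(4/9)(5/9) = 0.060966.
The prior-weighted likelihoods are 1/7 · 0.011963 = 0.001709, 3/7 · 0.060966 = 0.026128, 3/7 · 0.060966 = 0.026128; summing to 0.053966.
Normalising, the posterior is P(box A | data) = 0.031668, P(box B | data) = 0.48417, P(box C | data) = 0.48417.
The predictive probability is P(green next | data) = (7/8)(0.031668) + (5/9)(0.48417) + (5/9)(0.48417) = 0.56567.

0.566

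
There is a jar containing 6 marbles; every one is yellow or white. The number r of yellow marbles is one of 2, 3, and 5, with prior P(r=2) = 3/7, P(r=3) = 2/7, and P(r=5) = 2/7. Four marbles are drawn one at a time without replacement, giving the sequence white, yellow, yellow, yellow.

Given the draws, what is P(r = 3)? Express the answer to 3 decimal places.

For each hypothesis, P(data | H) works out to: P(data | r = 2) = (4/6)(2/5)(1/4)(0/3) = 0; P(data | r = 3) = (3/6)(3/5)(2/4)(1/3) = 1/20; P(data | r = 5) = (1/6)(5/5)(4/4)(3/3) = 1/6.
The prior-weighted likelihoods are 3/7 · 0 = 0, 2/7 · 1/20 = 1/70, 2/7 · 1/6 = 1/21; with total 13/210.
Hence P(r = 3 | data) = (1/70) / (13/210) = 3/13.

0.231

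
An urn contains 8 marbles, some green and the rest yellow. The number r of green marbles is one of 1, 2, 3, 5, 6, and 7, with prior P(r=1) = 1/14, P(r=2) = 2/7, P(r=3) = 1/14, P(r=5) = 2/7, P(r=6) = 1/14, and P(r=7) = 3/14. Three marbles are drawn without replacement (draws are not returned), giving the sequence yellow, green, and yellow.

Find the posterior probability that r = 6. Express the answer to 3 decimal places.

0.025

Compute the likelihood of the observed sequence for each case: P(data | r = 1) = (7/8)(1/7)(6/6) = 1/8; P(data | r = 2) = (6/8)(2/7)(5/6) = 5/28; P(data | r = 3) = (5/8)(3/7)(4/6) = 5/28; P(data | r = 5) = (3/8)(5/7)(2/6) = 5/56; P(data | r = 6) = (2/8)(6/7)(1/6) = 1/28; P(data | r = 7) = (1/8)(7/7)(0/6) = 0.
Weighting by the prior gives 1/14 · 1/8 = 1/112, 2/7 · 5/28 = 5/98, 1/14 · 5/28 = 5/392, 2/7 · 5/56 = 5/196, 1/14 · 1/28 = 1/392, 3/14 · 0 = 0; with total 79/784.
Therefore the posterior P(r = 6 | data) = (1/392) / (79/784) = 2/79.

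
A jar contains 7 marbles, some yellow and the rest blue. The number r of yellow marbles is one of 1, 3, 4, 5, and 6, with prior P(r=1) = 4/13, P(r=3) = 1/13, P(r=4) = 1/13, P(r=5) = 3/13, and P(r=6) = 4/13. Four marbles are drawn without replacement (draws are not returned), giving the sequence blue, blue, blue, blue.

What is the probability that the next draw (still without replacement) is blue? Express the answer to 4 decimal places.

The likelihood of the observed sequence under each hypothesis: P(data | r = 1) = (6/7)(5/6)(4/5)(3/4) = 3/7; P(data | r = 3) = (4/7)(3/6)(2/5)(1/4) = 1/35; P(data | r = 4) = (3/7)(2/6)(1/5)(0/4) = 0; P(data | r = 5) = (2/7)(1/6)(0/5) = 0; P(data | r = 6) = (1/7)(0/6) = 0.
The prior-weighted likelihoods are 4/13 · 3/7 = 12/91, 1/13 · 1/35 = 1/455, 1/13 · 0 = 0, 3/13 · 0 = 0, 4/13 · 0 = 0; with total 61/455.
Dividing through by the total gives posterior P(r = 1 | data) = 60/61, P(r = 3 | data) = 1/61, P(r = 4 | data) = 0, P(r = 5 | data) = 0, P(r = 6 | data) = 0.
So P(blue next | data) = Σ P(blue next | H) P(H | data) = (2/3)(60/61) + (0)(1/61) = 40/61.

0.6557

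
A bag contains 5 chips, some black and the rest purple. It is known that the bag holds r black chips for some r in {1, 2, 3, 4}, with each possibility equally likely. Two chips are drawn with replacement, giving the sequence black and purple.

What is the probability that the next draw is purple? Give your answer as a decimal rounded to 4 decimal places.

0.5000

Compute the likelihood of the observed sequence for each case: P(data | r = 1) = (1/5)(4/5) = 4/25; P(data | r = 2) = (2/5)(3/5) = 6/25; P(data | r = 3) = (3/5)(2/5) = 6/25; P(data | r = 4) = (4/5)(1/5) = 4/25.
Multiplying each by its prior: 1/4 · 4/25 = 1/25, 1/4 · 6/25 = 3/50, 1/4 · 6/25 = 3/50, 1/4 · 4/25 = 1/25; summing to 1/5.
The posterior is then P(r = 1 | data) = 1/5, P(r = 2 | data) = 3/10, P(r = 3 | data) = 3/10, P(r = 4 | data) = 1/5.
So P(purple next | data) = Σ P(purple next | H) P(H | data) = (4/5)(1/5) + (3/5)(3/10) + (2/5)(3/10) + (1/5)(1/5) = 1/2.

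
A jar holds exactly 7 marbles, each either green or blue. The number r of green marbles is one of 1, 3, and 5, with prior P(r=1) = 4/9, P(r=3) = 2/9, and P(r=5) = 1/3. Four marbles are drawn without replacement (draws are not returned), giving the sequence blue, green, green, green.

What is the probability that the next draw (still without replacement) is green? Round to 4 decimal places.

For each hypothesis, P(data | H) works out to: P(data | r = 1) = (6/7)(1/6)(0/5) = 0; P(data | r = 3) = (4/7)(3/6)(2/5)(1/4) = 1/35; P(data | r = 5) = (2/7)(5/6)(4/5)(3/4) = 1/7.
Multiplying each by its prior: 4/9 · 0 = 0, 2/9 · 1/35 = 2/315, 1/3 · 1/7 = 1/21; these sum to 17/315.
Normalising, the posterior is P(r = 1 | data) = 0, P(r = 3 | data) = 2/17, P(r = 5 | data) = 15/17.
The predictive probability is P(green next | data) = (0)(2/17) + (2/3)(15/17) = 10/17.

0.5882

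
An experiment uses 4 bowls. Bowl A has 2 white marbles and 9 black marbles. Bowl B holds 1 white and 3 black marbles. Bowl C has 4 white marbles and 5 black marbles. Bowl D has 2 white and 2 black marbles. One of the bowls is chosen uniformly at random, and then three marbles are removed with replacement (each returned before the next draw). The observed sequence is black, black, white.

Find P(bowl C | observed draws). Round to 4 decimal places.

For each hypothesis, P(data | H) works out to: P(data | bowl A) = (9/11)(9/11)(2/11) = 0.12171; P(data | bowl B) = (3/4)(3/4)(1/4) = 0.14062; P(data | bowl C) = (5/9)(5/9)(4/9) = 0.13717; P(data | bowl D) = (2/4)(2/4)(2/4) = 0.125.
The prior-weighted likelihoods are 1/4 · 0.12171 = 0.030428, 1/4 · 0.14062 = 0.035156, 1/4 · 0.13717 = 0.034294, 1/4 · 0.125 = 0.03125; these sum to 0.13113.
Hence P(bowl C | data) = (0.034294) / (0.13113) = 0.26153.

0.2615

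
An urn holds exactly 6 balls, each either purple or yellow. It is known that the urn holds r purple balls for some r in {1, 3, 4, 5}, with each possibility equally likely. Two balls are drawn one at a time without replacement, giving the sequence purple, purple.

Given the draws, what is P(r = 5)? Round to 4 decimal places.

The likelihood of the observed sequence under each hypothesis: P(data | r = 1) = (1/6)(0/5) = 0; P(data | r = 3) = (3/6)(2/5) = 1/5; P(data | r = 4) = (4/6)(3/5) = 2/5; P(data | r = 5) = (5/6)(4/5) = 2/3.
Multiplying each by its prior: 1/4 · 0 = 0, 1/4 · 1/5 = 1/20, 1/4 · 2/5 = 1/10, 1/4 · 2/3 = 1/6; summing to 19/60.
So P(r = 5 | data) = (1/6) / (19/60) = 10/19.

0.5263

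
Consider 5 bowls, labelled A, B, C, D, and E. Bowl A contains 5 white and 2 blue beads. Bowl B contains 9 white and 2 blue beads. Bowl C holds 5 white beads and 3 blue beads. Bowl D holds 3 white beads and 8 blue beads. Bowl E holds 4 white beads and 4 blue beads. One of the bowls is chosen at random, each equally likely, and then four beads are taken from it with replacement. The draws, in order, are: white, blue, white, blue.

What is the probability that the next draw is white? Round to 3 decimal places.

0.563

The likelihood of the observed sequence under each hypothesis: P(data | bowl A) = (5/7)(2/7)(5/7)(2/7) = 0.041649; P(data | bowl B) = (9/11)(2/11)(9/11)(2/11) = 0.02213; P(data | bowl C) = (5/8)(3/8)(5/8)(3/8) = 0.054932; P(data | bowl D) = (3/11)(8/11)(3/11)(8/11) = 0.039342; P(data | bowl E) = (4/8)(4/8)(4/8)(4/8) = 0.0625.
Weighting by the prior gives 1/5 · 0.041649 = 0.0083299, 1/5 · 0.02213 = 0.0044259, 1/5 · 0.054932 = 0.010986, 1/5 · 0.039342 = 0.0078683, 1/5 · 0.0625 = 0.0125; these sum to 0.04411.
The posterior is then P(bowl A | data) = 0.18884, P(bowl B | data) = 0.10034, P(bowl C | data) = 0.24906, P(bowl D | data) = 0.17838, P(bowl E | data) = 0.28338.
So P(white next | data) = Σ P(white next | H) P(H | data) = (5/7)(0.18884) + (9/11)(0.10034) + (5/8)(0.24906) + (3/11)(0.17838) + (1/2)(0.28338) = 0.56298.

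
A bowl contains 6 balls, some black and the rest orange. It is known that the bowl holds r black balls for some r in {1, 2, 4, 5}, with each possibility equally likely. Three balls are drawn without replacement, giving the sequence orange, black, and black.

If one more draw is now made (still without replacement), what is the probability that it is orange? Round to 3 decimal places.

Compute the likelihood of the observed sequence for each case: P(data | r = 1) = (5/6)(1/5)(0/4) = 0; P(data | r = 2) = (4/6)(2/5)(1/4) = 1/15; P(data | r = 4) = (2/6)(4/5)(3/4) = 1/5; P(data | r = 5) = (1/6)(5/5)(4/4) = 1/6.
The prior-weighted likelihoods are 1/4 · 0 = 0, 1/4 · 1/15 = 1/60, 1/4 · 1/5 = 1/20, 1/4 · 1/6 = 1/24; with total 13/120.
Normalising, the posterior is P(r = 1 | data) = 0, P(r = 2 | data) = 2/13, P(r = 4 | data) = 6/13, P(r = 5 | data) = 5/13.
Averaging over the posterior, P(orange next | data) = (1)(2/13) + (1/3)(6/13) + (0)(5/13) = 4/13.

0.308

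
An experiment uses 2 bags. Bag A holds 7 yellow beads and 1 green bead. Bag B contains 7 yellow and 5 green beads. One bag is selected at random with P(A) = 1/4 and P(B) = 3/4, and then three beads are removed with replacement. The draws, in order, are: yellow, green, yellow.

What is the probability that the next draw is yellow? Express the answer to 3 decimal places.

Compute the likelihood of the observed sequence for each case: P(data | bag A) = (7/8)(1/8)(7/8) = 0.095703; P(data | bag B) = (7/12)(5/12)(7/12) = 0.14178.
Multiplying each by its prior: 1/4 · 0.095703 = 0.023926, 3/4 · 0.14178 = 0.10634; these sum to 0.13026.
Dividing through by the total gives posterior P(bag A | data) = 0.18367, P(bag B | data) = 0.81633.
So P(yellow next | data) = Σ P(yellow next | H) P(H | data) = (7/8)(0.18367) + (7/12)(0.81633) = 0.6369.

0.637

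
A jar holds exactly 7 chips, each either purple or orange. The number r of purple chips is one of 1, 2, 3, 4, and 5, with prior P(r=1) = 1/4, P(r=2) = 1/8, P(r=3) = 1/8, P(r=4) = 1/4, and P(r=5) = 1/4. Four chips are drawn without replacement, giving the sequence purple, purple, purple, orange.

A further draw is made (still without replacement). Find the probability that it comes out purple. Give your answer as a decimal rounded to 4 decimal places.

The likelihood of the observed sequence under each hypothesis: P(data | r = 1) = (1/7)(0/6) = 0; P(data | r = 2) = (2/7)(1/6)(0/5) = 0; P(data | r = 3) = (3/7)(2/6)(1/5)(4/4) = 1/35; P(data | r = 4) = (4/7)(3/6)(2/5)(3/4) = 3/35; P(data | r = 5) = (5/7)(4/6)(3/5)(2/4) = 1/7.
Weighting by the prior gives 1/4 · 0 = 0, 1/8 · 0 = 0, 1/8 · 1/35 = 1/280, 1/4 · 3/35 = 3/140, 1/4 · 1/7 = 1/28; these sum to 17/280.
The posterior is then P(r = 1 | data) = 0, P(r = 2 | data) = 0, P(r = 3 | data) = 1/17, P(r = 4 | data) = 6/17, P(r = 5 | data) = 10/17.
The predictive probability is P(purple next | data) = (0)(1/17) + (1/3)(6/17) + (2/3)(10/17) = 26/51.

0.5098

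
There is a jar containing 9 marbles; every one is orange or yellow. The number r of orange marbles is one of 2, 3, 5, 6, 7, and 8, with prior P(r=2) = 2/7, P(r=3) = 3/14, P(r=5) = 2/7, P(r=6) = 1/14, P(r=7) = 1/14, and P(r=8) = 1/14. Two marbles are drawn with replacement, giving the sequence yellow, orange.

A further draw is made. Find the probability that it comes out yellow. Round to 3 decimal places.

0.544

Compute the likelihood of the observed sequence for each case: P(data | r = 2) = (7/9)(2/9) = 14/81; P(data | r = 3) = (6/9)(3/9) = 2/9; P(data | r = 5) = (4/9)(5/9) = 20/81; P(data | r = 6) = (3/9)(6/9) = 2/9; P(data | r = 7) = (2/9)(7/9) = 14/81; P(data | r = 8) = (1/9)(8/9) = 8/81.
Multiplying each by its prior: 2/7 · 14/81 = 4/81, 3/14 · 2/9 = 1/21, 2/7 · 20/81 = 40/567, 1/14 · 2/9 = 1/63, 1/14 · 14/81 = 1/81, 1/14 · 8/81 = 4/567; these sum to 115/567.
Dividing through by the total gives posterior P(r = 2 | data) = 0.24348, P(r = 3 | data) = 0.23478, P(r = 5 | data) = 0.34783, P(r = 6 | data) = 0.078261, P(r = 7 | data) = 0.06087, P(r = 8 | data) = 0.034783.
So P(yellow next | data) = Σ P(yellow next | H) P(H | data) = (7/9)(0.24348) + (2/3)(0.23478) + (4/9)(0.34783) + (1/3)(0.078261) + (2/9)(0.06087) + (1/9)(0.034783) = 0.54396.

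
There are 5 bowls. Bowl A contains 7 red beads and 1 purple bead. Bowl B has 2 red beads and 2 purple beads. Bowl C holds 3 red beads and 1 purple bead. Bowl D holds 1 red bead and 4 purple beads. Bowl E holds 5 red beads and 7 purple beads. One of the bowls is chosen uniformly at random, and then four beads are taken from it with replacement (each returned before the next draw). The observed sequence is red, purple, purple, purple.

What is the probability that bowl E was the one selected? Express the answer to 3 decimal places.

0.317

The likelihood of the observed sequence under each hypothesis: P(data | bowl A) = (7/8)(1/8)(1/8)(1/8) = 0.001709; P(data | bowl B) = (2/4)(2/4)(2/4)(2/4) = 0.0625; P(data | bowl C) = (3/4)(1/4)(1/4)(1/4) = 0.011719; P(data | bowl D) = (1/5)(4/5)(4/5)(4/5) = 0.1024; P(data | bowl E) = (5/12)(7/12)(7/12)(7/12) = 0.082706.
The prior-weighted likelihoods are 1/5 · 0.001709 = 0.0003418, 1/5 · 0.0625 = 0.0125, 1/5 · 0.011719 = 0.0023437, 1/5 · 0.1024 = 0.02048, 1/5 · 0.082706 = 0.016541; summing to 0.052207.
So P(bowl E | data) = (0.016541) / (0.052207) = 0.31684.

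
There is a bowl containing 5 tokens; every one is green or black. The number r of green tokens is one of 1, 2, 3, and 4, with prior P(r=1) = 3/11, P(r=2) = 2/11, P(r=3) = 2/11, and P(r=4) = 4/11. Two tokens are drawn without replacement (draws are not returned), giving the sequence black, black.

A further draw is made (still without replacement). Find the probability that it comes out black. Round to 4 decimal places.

Compute the likelihood of the observed sequence for each case: P(data | r = 1) = (4/5)(3/4) = 3/5; P(data | r = 2) = (3/5)(2/4) = 3/10; P(data | r = 3) = (2/5)(1/4) = 1/10; P(data | r = 4) = (1/5)(0/4) = 0.
The prior-weighted likelihoods are 3/11 · 3/5 = 9/55, 2/11 · 3/10 = 3/55, 2/11 · 1/10 = 1/55, 4/11 · 0 = 0; summing to 13/55.
The posterior is then P(r = 1 | data) = 9/13, P(r = 2 | data) = 3/13, P(r = 3 | data) = 1/13, P(r = 4 | data) = 0.
The predictive probability is P(black next | data) = (2/3)(9/13) + (1/3)(3/13) + (0)(1/13) = 7/13.

0.5385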